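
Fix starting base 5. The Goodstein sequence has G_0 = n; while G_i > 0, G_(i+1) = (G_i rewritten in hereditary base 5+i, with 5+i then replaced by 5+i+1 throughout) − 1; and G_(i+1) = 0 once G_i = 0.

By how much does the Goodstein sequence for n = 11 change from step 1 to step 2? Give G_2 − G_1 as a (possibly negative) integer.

step 0: 11 = 2·5 + 1; sub 6 for 5: 2·6 + 1; = 13; G_1 = 13−1 = 12
step 1: 12 = 2·6; sub 7 for 6: 2·7; = 14; G_2 = 14−1 = 13

1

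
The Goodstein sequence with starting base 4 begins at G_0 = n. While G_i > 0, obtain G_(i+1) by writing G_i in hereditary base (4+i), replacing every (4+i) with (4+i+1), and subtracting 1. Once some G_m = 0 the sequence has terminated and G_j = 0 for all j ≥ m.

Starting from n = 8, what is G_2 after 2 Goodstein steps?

8 —HB4→ 2·4 —bump→ 2·5 = 10 —(−1)→ 9
9 —HB5→ 5 + 4 —bump→ 6 + 4 = 10 —(−1)→ 9
9 —HB6→ 6 + 3 —bump→ 7 + 3 = 10 —(−1)→ 9

9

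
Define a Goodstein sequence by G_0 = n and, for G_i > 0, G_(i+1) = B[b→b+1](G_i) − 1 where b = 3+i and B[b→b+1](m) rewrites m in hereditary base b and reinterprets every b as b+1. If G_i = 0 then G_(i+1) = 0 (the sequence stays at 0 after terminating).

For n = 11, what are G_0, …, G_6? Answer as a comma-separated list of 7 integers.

[0] 11 ≡ 3^2 + 2 (base 3). Lift 4: 18. −1: 17.
[1] 17 ≡ 4^2 + 1 (base 4). Lift 5: 26. −1: 25.
[2] 25 ≡ 5^2 (base 5). Lift 6: 36. −1: 35.
[3] 35 ≡ 5·6 + 5 (base 6). Lift 7: 40. −1: 39.
[4] 39 ≡ 5·7 + 4 (base 7). Lift 8: 44. −1: 43.
[5] 43 ≡ 5·8 + 3 (base 8). Lift 9: 48. −1: 47.

11, 17, 25, 35, 39, 43, 47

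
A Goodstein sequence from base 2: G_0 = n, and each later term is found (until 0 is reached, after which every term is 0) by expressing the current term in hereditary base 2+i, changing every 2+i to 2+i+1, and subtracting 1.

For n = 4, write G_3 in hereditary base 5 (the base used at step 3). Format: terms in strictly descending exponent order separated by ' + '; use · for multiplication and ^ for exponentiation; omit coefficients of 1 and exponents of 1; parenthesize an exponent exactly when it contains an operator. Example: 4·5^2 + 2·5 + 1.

(0) 4|_2 = 2^2 ↦ 3^3|_3 = 27 ⇒ 26
(1) 26|_3 = 2·3^2 + 2·3 + 2 ↦ 2·4^2 + 2·4 + 2|_4 = 42 ⇒ 41
(2) 41|_4 = 2·4^2 + 2·4 + 1 ↦ 2·5^2 + 2·5 + 1|_5 = 61 ⇒ 60
(3) 60|_5 = 2·5^2 + 2·5 ↦ 2·6^2 + 2·6|_6 = 84 ⇒ 83

2·5^2 + 2·5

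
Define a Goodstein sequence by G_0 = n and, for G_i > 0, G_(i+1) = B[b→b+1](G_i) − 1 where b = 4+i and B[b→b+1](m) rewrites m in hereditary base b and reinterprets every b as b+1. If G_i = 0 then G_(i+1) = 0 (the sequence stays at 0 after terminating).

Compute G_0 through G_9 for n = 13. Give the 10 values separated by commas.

G_0=13  [base 4] 3·4 + 1  →[4↦5]→  3·5 + 1 = 16  −1 ⇒ G_1=15
G_1=15  [base 5] 3·5  →[5↦6]→  3·6 = 18  −1 ⇒ G_2=17
G_2=17  [base 6] 2·6 + 5  →[6↦7]→  2·7 + 5 = 19  −1 ⇒ G_3=18
G_3=18  [base 7] 2·7 + 4  →[7↦8]→  2·8 + 4 = 20  −1 ⇒ G_4=19
G_4=19  [base 8] 2·8 + 3  →[8↦9]→  2·9 + 3 = 21  −1 ⇒ G_5=20
G_5=20  [base 9] 2·9 + 2  →[9↦10]→  2·10 + 2 = 22  −1 ⇒ G_6=21
G_6=21  [base 10] 2·10 + 1  →[10↦11]→  2·11 + 1 = 23  −1 ⇒ G_7=22
G_7=22  [base 11] 2·11  →[11↦12]→  2·12 = 24  −1 ⇒ G_8=23
G_8=23  [base 12] 12 + 11  →[12↦13]→  13 + 11 = 24  −1 ⇒ G_9=23

13, 15, 17, 18, 19, 20, 21, 22, 23, 23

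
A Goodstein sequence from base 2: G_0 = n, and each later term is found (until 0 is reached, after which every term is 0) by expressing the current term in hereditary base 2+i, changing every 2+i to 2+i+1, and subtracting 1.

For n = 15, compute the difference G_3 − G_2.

i=0: 15 = 2^(2 + 1) + 2^2 + 2 + 1 (b=2); 2→3: 3^(3 + 1) + 3^3 + 3 + 1 = 112; 112−1 = 111
i=1: 111 = 3^(3 + 1) + 3^3 + 3 (b=3); 3→4: 4^(4 + 1) + 4^4 + 4 = 1284; 1284−1 = 1283
i=2: 1283 = 4^(4 + 1) + 4^4 + 3 (b=4); 4→5: 5^(5 + 1) + 5^5 + 3 = 18753; 18753−1 = 18752

17469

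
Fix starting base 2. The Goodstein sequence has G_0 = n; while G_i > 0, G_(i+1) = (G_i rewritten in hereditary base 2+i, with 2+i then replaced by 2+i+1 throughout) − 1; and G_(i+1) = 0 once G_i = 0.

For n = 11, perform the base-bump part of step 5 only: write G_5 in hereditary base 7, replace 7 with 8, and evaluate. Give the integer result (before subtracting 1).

11 —HB2→ 2^(2 + 1) + 2 + 1 —bump→ 3^(3 + 1) + 3 + 1 = 85 —(−1)→ 84
84 —HB3→ 3^(3 + 1) + 3 —bump→ 4^(4 + 1) + 4 = 1028 —(−1)→ 1027
1027 —HB4→ 4^(4 + 1) + 3 —bump→ 5^(5 + 1) + 3 = 15628 —(−1)→ 15627
15627 —HB5→ 5^(5 + 1) + 2 —bump→ 6^(6 + 1) + 2 = 279938 —(−1)→ 279937
279937 —HB6→ 6^(6 + 1) + 1 —bump→ 7^(7 + 1) + 1 = 5764802 —(−1)→ 5764801
5764801 —HB7→ 7^(7 + 1) —bump→ 8^(8 + 1) = 134217728 —(−1)→ 134217727

134217728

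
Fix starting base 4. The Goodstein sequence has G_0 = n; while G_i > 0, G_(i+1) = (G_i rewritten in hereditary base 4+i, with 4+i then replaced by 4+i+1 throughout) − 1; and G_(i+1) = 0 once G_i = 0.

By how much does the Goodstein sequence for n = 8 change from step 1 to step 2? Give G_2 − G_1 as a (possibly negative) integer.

0

G_0=8  [base 4] 2·4  →[4↦5]→  2·5 = 10  −1 ⇒ G_1=9
G_1=9  [base 5] 5 + 4  →[5↦6]→  6 + 4 = 10  −1 ⇒ G_2=9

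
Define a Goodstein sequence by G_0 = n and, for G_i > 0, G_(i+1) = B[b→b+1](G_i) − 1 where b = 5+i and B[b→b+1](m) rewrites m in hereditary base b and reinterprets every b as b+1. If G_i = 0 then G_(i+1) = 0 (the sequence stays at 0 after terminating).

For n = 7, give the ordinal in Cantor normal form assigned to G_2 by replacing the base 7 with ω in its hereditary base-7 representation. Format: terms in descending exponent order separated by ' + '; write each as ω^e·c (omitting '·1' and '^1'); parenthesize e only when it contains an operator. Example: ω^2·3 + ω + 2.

i=0: 7 = 5 + 2 (b=5); 5→6: 6 + 2 = 8; 8−1 = 7
i=1: 7 = 6 + 1 (b=6); 6→7: 7 + 1 = 8; 8−1 = 7
i=2: 7 = 7 (b=7); 7→8: 8 = 8; 8−1 = 7

ω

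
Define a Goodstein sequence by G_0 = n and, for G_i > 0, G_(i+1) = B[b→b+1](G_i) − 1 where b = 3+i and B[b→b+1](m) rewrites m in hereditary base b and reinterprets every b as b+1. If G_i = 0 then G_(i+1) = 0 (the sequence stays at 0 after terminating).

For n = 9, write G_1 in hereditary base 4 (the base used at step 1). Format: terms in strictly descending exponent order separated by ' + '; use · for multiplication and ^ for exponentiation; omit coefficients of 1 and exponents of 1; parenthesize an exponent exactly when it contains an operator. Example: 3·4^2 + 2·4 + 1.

3·4 + 3

G_0 = 9. HB_3(9) = 3^2. Bump = 16. G_1 = 15.
G_1 = 15. HB_4(15) = 3·4 + 3. Bump = 18. G_2 = 17.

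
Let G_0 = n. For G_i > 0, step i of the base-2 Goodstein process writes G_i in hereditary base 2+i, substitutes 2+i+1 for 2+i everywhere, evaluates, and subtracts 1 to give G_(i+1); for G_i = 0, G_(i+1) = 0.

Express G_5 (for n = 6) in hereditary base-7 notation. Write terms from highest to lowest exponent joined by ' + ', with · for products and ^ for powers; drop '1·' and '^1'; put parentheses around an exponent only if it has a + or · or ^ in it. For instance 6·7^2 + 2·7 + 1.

G_0 = 6. HB_2(6) = 2^2 + 2. Bump = 30. G_1 = 29.
G_1 = 29. HB_3(29) = 3^3 + 2. Bump = 258. G_2 = 257.
G_2 = 257. HB_4(257) = 4^4 + 1. Bump = 3126. G_3 = 3125.
G_3 = 3125. HB_5(3125) = 5^5. Bump = 46656. G_4 = 46655.
G_4 = 46655. HB_6(46655) = 5·6^5 + 5·6^4 + 5·6^3 + 5·6^2 + 5·6 + 5. Bump = 98040. G_5 = 98039.
G_5 = 98039. HB_7(98039) = 5·7^5 + 5·7^4 + 5·7^3 + 5·7^2 + 5·7 + 4. Bump = 187244. G_6 = 187243.

5·7^5 + 5·7^4 + 5·7^3 + 5·7^2 + 5·7 + 4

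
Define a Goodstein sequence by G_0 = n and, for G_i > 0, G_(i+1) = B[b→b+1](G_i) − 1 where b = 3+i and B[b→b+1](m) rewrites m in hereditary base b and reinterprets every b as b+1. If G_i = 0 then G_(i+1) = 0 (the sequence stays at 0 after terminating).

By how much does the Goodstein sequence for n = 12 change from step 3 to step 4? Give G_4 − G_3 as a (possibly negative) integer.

12

step 0: 12 = 3^2 + 3; sub 4 for 3: 4^2 + 4; = 20; G_1 = 20−1 = 19
step 1: 19 = 4^2 + 3; sub 5 for 4: 5^2 + 3; = 28; G_2 = 28−1 = 27
step 2: 27 = 5^2 + 2; sub 6 for 5: 6^2 + 2; = 38; G_3 = 38−1 = 37
step 3: 37 = 6^2 + 1; sub 7 for 6: 7^2 + 1; = 50; G_4 = 50−1 = 49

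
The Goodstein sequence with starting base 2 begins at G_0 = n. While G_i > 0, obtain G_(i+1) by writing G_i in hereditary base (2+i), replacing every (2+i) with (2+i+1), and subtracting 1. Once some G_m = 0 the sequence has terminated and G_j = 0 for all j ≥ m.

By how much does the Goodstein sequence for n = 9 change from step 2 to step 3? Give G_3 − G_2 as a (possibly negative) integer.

8819

base 2: 9 = 2^(2 + 1) + 1; at 3: 3^(3 + 1) + 1 = 82; next = 81
base 3: 81 = 3^(3 + 1); at 4: 4^(4 + 1) = 1024; next = 1023
base 4: 1023 = 3·4^4 + 3·4^3 + 3·4^2 + 3·4 + 3; at 5: 3·5^5 + 3·5^3 + 3·5^2 + 3·5 + 3 = 9843; next = 9842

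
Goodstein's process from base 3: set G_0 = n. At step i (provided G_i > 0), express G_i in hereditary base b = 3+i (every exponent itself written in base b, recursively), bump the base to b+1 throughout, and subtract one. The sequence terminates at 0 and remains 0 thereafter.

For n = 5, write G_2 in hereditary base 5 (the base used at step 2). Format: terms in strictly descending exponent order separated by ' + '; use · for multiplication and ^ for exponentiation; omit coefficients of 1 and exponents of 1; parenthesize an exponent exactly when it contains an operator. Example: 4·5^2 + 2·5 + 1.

i=0: 5 = 3 + 2 (b=3); 3→4: 4 + 2 = 6; 6−1 = 5
i=1: 5 = 4 + 1 (b=4); 4→5: 5 + 1 = 6; 6−1 = 5
i=2: 5 = 5 (b=5); 5→6: 6 = 6; 6−1 = 5

5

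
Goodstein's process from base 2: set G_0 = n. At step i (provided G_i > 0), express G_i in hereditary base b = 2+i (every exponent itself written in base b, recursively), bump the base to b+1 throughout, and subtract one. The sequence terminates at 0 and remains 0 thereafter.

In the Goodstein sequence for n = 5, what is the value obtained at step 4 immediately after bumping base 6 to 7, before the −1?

[0] 5 ≡ 2^2 + 1 (base 2). Lift 3: 28. −1: 27.
[1] 27 ≡ 3^3 (base 3). Lift 4: 256. −1: 255.
[2] 255 ≡ 3·4^3 + 3·4^2 + 3·4 + 3 (base 4). Lift 5: 468. −1: 467.
[3] 467 ≡ 3·5^3 + 3·5^2 + 3·5 + 2 (base 5). Lift 6: 776. −1: 775.
[4] 775 ≡ 3·6^3 + 3·6^2 + 3·6 + 1 (base 6). Lift 7: 1198. −1: 1197.

1198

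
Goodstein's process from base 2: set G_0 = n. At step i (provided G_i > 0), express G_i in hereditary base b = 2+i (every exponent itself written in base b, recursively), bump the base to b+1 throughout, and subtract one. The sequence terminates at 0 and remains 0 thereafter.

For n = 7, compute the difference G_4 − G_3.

base 2: 7 = 2^2 + 2 + 1; at 3: 3^3 + 3 + 1 = 31; next = 30
base 3: 30 = 3^3 + 3; at 4: 4^4 + 4 = 260; next = 259
base 4: 259 = 4^4 + 3; at 5: 5^5 + 3 = 3128; next = 3127
base 5: 3127 = 5^5 + 2; at 6: 6^6 + 2 = 46658; next = 46657

43530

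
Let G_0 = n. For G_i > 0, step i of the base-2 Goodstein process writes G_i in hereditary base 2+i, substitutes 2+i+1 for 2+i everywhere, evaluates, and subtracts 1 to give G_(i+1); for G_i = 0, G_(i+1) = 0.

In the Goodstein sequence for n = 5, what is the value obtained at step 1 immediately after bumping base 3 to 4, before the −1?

256

base 2: 5 = 2^2 + 1; at 3: 3^3 + 1 = 28; next = 27
base 3: 27 = 3^3; at 4: 4^4 = 256; next = 255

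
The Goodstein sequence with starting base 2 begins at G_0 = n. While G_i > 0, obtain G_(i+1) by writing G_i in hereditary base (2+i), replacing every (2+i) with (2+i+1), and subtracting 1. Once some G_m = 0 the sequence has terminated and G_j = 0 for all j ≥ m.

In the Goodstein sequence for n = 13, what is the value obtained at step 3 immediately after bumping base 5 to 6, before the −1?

280712

base 2: 13 = 2^(2 + 1) + 2^2 + 1; at 3: 3^(3 + 1) + 3^3 + 1 = 109; next = 108
base 3: 108 = 3^(3 + 1) + 3^3; at 4: 4^(4 + 1) + 4^4 = 1280; next = 1279
base 4: 1279 = 4^(4 + 1) + 3·4^3 + 3·4^2 + 3·4 + 3; at 5: 5^(5 + 1) + 3·5^3 + 3·5^2 + 3·5 + 3 = 16093; next = 16092
base 5: 16092 = 5^(5 + 1) + 3·5^3 + 3·5^2 + 3·5 + 2; at 6: 6^(6 + 1) + 3·6^3 + 3·6^2 + 3·6 + 2 = 280712; next = 280711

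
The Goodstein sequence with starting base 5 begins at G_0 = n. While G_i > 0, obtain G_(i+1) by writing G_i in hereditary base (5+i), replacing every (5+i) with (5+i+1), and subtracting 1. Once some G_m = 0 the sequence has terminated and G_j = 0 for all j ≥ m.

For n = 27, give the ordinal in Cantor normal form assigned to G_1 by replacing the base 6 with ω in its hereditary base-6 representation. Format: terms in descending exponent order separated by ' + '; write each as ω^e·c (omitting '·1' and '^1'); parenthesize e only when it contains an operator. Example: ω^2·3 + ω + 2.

ω^2 + 1

base 5: 27 = 5^2 + 2; at 6: 6^2 + 2 = 38; next = 37
base 6: 37 = 6^2 + 1; at 7: 7^2 + 1 = 50; next = 49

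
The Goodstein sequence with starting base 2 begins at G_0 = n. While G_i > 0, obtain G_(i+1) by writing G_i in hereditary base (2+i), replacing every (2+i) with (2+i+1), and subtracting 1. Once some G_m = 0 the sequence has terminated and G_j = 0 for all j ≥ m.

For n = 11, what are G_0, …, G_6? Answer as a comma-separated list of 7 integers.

[0] 11 ≡ 2^(2 + 1) + 2 + 1 (base 2). Lift 3: 85. −1: 84.
[1] 84 ≡ 3^(3 + 1) + 3 (base 3). Lift 4: 1028. −1: 1027.
[2] 1027 ≡ 4^(4 + 1) + 3 (base 4). Lift 5: 15628. −1: 15627.
[3] 15627 ≡ 5^(5 + 1) + 2 (base 5). Lift 6: 279938. −1: 279937.
[4] 279937 ≡ 6^(6 + 1) + 1 (base 6). Lift 7: 5764802. −1: 5764801.
[5] 5764801 ≡ 7^(7 + 1) (base 7). Lift 8: 134217728. −1: 134217727.

11, 84, 1027, 15627, 279937, 5764801, 134217727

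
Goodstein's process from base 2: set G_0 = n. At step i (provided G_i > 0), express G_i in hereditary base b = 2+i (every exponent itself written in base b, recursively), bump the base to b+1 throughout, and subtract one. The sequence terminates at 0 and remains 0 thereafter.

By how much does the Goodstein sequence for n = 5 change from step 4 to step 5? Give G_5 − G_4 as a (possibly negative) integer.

422

step 0: 5 = 2^2 + 1; sub 3 for 2: 3^3 + 1; = 28; G_1 = 28−1 = 27
step 1: 27 = 3^3; sub 4 for 3: 4^4; = 256; G_2 = 256−1 = 255
step 2: 255 = 3·4^3 + 3·4^2 + 3·4 + 3; sub 5 for 4: 3·5^3 + 3·5^2 + 3·5 + 3; = 468; G_3 = 468−1 = 467
step 3: 467 = 3·5^3 + 3·5^2 + 3·5 + 2; sub 6 for 5: 3·6^3 + 3·6^2 + 3·6 + 2; = 776; G_4 = 776−1 = 775
step 4: 775 = 3·6^3 + 3·6^2 + 3·6 + 1; sub 7 for 6: 3·7^3 + 3·7^2 + 3·7 + 1; = 1198; G_5 = 1198−1 = 1197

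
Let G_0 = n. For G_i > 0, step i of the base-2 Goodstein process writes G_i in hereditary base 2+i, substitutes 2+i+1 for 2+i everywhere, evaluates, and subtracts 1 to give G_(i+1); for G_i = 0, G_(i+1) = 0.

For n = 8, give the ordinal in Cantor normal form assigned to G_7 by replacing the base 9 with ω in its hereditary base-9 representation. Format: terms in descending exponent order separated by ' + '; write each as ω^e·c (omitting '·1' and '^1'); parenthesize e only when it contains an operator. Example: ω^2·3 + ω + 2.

ω^ω·2 + ω^2·2 + ω + 2

(0) 8|_2 = 2^(2 + 1) ↦ 3^(3 + 1)|_3 = 81 ⇒ 80
(1) 80|_3 = 2·3^3 + 2·3^2 + 2·3 + 2 ↦ 2·4^4 + 2·4^2 + 2·4 + 2|_4 = 554 ⇒ 553
(2) 553|_4 = 2·4^4 + 2·4^2 + 2·4 + 1 ↦ 2·5^5 + 2·5^2 + 2·5 + 1|_5 = 6311 ⇒ 6310
(3) 6310|_5 = 2·5^5 + 2·5^2 + 2·5 ↦ 2·6^6 + 2·6^2 + 2·6|_6 = 93396 ⇒ 93395
(4) 93395|_6 = 2·6^6 + 2·6^2 + 6 + 5 ↦ 2·7^7 + 2·7^2 + 7 + 5|_7 = 1647196 ⇒ 1647195
(5) 1647195|_7 = 2·7^7 + 2·7^2 + 7 + 4 ↦ 2·8^8 + 2·8^2 + 8 + 4|_8 = 33554572 ⇒ 33554571
(6) 33554571|_8 = 2·8^8 + 2·8^2 + 8 + 3 ↦ 2·9^9 + 2·9^2 + 9 + 3|_9 = 774841152 ⇒ 774841151
(7) 774841151|_9 = 2·9^9 + 2·9^2 + 9 + 2 ↦ 2·10^10 + 2·10^2 + 10 + 2|_10 = 20000000212 ⇒ 20000000211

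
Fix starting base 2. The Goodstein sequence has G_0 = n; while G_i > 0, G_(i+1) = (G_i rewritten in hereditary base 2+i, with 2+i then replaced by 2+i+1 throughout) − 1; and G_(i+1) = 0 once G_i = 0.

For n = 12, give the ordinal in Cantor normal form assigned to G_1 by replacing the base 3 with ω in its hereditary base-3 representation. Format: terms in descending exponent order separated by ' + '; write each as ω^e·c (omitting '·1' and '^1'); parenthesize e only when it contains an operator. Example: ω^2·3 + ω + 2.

base 2: 12 = 2^(2 + 1) + 2^2; at 3: 3^(3 + 1) + 3^3 = 108; next = 107
base 3: 107 = 3^(3 + 1) + 2·3^2 + 2·3 + 2; at 4: 4^(4 + 1) + 2·4^2 + 2·4 + 2 = 1066; next = 1065

ω^(ω + 1) + ω^2·2 + ω·2 + 2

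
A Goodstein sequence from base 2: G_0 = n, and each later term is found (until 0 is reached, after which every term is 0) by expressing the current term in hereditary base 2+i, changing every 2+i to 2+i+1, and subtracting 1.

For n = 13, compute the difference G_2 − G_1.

1171

(0) 13|_2 = 2^(2 + 1) + 2^2 + 1 ↦ 3^(3 + 1) + 3^3 + 1|_3 = 109 ⇒ 108
(1) 108|_3 = 3^(3 + 1) + 3^3 ↦ 4^(4 + 1) + 4^4|_4 = 1280 ⇒ 1279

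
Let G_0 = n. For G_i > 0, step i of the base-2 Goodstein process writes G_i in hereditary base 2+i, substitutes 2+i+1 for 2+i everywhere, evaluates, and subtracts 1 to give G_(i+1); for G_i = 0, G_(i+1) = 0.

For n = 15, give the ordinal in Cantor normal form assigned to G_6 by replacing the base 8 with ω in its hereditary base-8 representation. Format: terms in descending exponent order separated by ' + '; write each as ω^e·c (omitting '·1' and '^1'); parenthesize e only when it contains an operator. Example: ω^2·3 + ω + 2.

ω^(ω + 1) + ω^7·7 + ω^6·7 + ω^5·7 + ω^4·7 + ω^3·7 + ω^2·7 + ω·7 + 7

[0] 15 ≡ 2^(2 + 1) + 2^2 + 2 + 1 (base 2). Lift 3: 112. −1: 111.
[1] 111 ≡ 3^(3 + 1) + 3^3 + 3 (base 3). Lift 4: 1284. −1: 1283.
[2] 1283 ≡ 4^(4 + 1) + 4^4 + 3 (base 4). Lift 5: 18753. −1: 18752.
[3] 18752 ≡ 5^(5 + 1) + 5^5 + 2 (base 5). Lift 6: 326594. −1: 326593.
[4] 326593 ≡ 6^(6 + 1) + 6^6 + 1 (base 6). Lift 7: 6588345. −1: 6588344.
[5] 6588344 ≡ 7^(7 + 1) + 7^7 (base 7). Lift 8: 150994944. −1: 150994943.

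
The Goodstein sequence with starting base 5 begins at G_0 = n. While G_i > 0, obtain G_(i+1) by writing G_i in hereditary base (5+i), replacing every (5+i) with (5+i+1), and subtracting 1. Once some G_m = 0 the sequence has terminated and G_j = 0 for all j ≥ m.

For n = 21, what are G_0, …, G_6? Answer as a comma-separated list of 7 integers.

21, 24, 27, 29, 31, 33, 35

[0] 21 ≡ 4·5 + 1 (base 5). Lift 6: 25. −1: 24.
[1] 24 ≡ 4·6 (base 6). Lift 7: 28. −1: 27.
[2] 27 ≡ 3·7 + 6 (base 7). Lift 8: 30. −1: 29.
[3] 29 ≡ 3·8 + 5 (base 8). Lift 9: 32. −1: 31.
[4] 31 ≡ 3·9 + 4 (base 9). Lift 10: 34. −1: 33.
[5] 33 ≡ 3·10 + 3 (base 10). Lift 11: 36. −1: 35.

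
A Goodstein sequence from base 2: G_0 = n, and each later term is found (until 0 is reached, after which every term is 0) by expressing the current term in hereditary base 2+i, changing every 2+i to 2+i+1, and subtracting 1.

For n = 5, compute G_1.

G_0=5  [base 2] 2^2 + 1  →[2↦3]→  3^3 + 1 = 28  −1 ⇒ G_1=27
G_1=27  [base 3] 3^3  →[3↦4]→  4^4 = 256  −1 ⇒ G_2=255

27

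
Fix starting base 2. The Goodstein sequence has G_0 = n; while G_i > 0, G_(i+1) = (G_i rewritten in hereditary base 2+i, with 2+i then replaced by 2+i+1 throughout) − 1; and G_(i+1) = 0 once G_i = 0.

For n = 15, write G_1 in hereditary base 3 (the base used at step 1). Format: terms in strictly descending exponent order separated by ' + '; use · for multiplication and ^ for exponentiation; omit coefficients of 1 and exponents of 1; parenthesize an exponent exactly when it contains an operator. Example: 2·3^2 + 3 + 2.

3^(3 + 1) + 3^3 + 3

15 —HB2→ 2^(2 + 1) + 2^2 + 2 + 1 —bump→ 3^(3 + 1) + 3^3 + 3 + 1 = 112 —(−1)→ 111
111 —HB3→ 3^(3 + 1) + 3^3 + 3 —bump→ 4^(4 + 1) + 4^4 + 4 = 1284 —(−1)→ 1283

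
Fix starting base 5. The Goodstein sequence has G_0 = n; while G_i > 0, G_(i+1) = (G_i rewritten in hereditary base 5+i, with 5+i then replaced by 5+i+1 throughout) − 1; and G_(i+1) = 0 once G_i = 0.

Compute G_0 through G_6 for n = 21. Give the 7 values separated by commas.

(0) 21|_5 = 4·5 + 1 ↦ 4·6 + 1|_6 = 25 ⇒ 24
(1) 24|_6 = 4·6 ↦ 4·7|_7 = 28 ⇒ 27
(2) 27|_7 = 3·7 + 6 ↦ 3·8 + 6|_8 = 30 ⇒ 29
(3) 29|_8 = 3·8 + 5 ↦ 3·9 + 5|_9 = 32 ⇒ 31
(4) 31|_9 = 3·9 + 4 ↦ 3·10 + 4|_10 = 34 ⇒ 33
(5) 33|_10 = 3·10 + 3 ↦ 3·11 + 3|_11 = 36 ⇒ 35

21, 24, 27, 29, 31, 33, 35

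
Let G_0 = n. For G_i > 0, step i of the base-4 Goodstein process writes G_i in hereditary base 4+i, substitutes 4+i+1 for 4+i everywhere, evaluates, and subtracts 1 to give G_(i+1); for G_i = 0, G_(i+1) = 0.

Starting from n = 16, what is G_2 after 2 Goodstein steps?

27

G_0 = 16. HB_4(16) = 4^2. Bump = 25. G_1 = 24.
G_1 = 24. HB_5(24) = 4·5 + 4. Bump = 28. G_2 = 27.
G_2 = 27. HB_6(27) = 4·6 + 3. Bump = 31. G_3 = 30.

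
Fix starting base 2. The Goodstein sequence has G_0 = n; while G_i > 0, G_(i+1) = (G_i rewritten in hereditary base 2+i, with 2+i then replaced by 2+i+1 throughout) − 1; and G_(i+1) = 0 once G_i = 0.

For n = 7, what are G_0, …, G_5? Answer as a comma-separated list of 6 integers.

7, 30, 259, 3127, 46657, 823543

step 0: 7 = 2^2 + 2 + 1; sub 3 for 2: 3^3 + 3 + 1; = 31; G_1 = 31−1 = 30
step 1: 30 = 3^3 + 3; sub 4 for 3: 4^4 + 4; = 260; G_2 = 260−1 = 259
step 2: 259 = 4^4 + 3; sub 5 for 4: 5^5 + 3; = 3128; G_3 = 3128−1 = 3127
step 3: 3127 = 5^5 + 2; sub 6 for 5: 6^6 + 2; = 46658; G_4 = 46658−1 = 46657
step 4: 46657 = 6^6 + 1; sub 7 for 6: 7^7 + 1; = 823544; G_5 = 823544−1 = 823543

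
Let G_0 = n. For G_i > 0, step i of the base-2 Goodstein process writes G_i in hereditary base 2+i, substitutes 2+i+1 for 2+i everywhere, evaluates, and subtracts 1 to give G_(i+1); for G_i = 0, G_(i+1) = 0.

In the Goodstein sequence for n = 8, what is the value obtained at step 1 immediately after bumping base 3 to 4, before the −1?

554

(0) 8|_2 = 2^(2 + 1) ↦ 3^(3 + 1)|_3 = 81 ⇒ 80
(1) 80|_3 = 2·3^3 + 2·3^2 + 2·3 + 2 ↦ 2·4^4 + 2·4^2 + 2·4 + 2|_4 = 554 ⇒ 553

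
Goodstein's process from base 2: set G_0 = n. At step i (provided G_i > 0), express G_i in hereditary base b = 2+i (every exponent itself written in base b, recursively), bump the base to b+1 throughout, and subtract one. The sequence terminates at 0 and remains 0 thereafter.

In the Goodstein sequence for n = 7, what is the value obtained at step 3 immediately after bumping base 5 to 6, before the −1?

step 0: 7 = 2^2 + 2 + 1; sub 3 for 2: 3^3 + 3 + 1; = 31; G_1 = 31−1 = 30
step 1: 30 = 3^3 + 3; sub 4 for 3: 4^4 + 4; = 260; G_2 = 260−1 = 259
step 2: 259 = 4^4 + 3; sub 5 for 4: 5^5 + 3; = 3128; G_3 = 3128−1 = 3127

46658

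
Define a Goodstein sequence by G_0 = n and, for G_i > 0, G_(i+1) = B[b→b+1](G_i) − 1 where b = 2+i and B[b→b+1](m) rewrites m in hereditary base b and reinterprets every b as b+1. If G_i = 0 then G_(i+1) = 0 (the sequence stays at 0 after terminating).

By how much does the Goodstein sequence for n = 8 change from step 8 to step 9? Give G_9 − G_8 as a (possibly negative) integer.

550623341264

G_0=8  [base 2] 2^(2 + 1)  →[2↦3]→  3^(3 + 1) = 81  −1 ⇒ G_1=80
G_1=80  [base 3] 2·3^3 + 2·3^2 + 2·3 + 2  →[3↦4]→  2·4^4 + 2·4^2 + 2·4 + 2 = 554  −1 ⇒ G_2=553
G_2=553  [base 4] 2·4^4 + 2·4^2 + 2·4 + 1  →[4↦5]→  2·5^5 + 2·5^2 + 2·5 + 1 = 6311  −1 ⇒ G_3=6310
G_3=6310  [base 5] 2·5^5 + 2·5^2 + 2·5  →[5↦6]→  2·6^6 + 2·6^2 + 2·6 = 93396  −1 ⇒ G_4=93395
G_4=93395  [base 6] 2·6^6 + 2·6^2 + 6 + 5  →[6↦7]→  2·7^7 + 2·7^2 + 7 + 5 = 1647196  −1 ⇒ G_5=1647195
G_5=1647195  [base 7] 2·7^7 + 2·7^2 + 7 + 4  →[7↦8]→  2·8^8 + 2·8^2 + 8 + 4 = 33554572  −1 ⇒ G_6=33554571
G_6=33554571  [base 8] 2·8^8 + 2·8^2 + 8 + 3  →[8↦9]→  2·9^9 + 2·9^2 + 9 + 3 = 774841152  −1 ⇒ G_7=774841151
G_7=774841151  [base 9] 2·9^9 + 2·9^2 + 9 + 2  →[9↦10]→  2·10^10 + 2·10^2 + 10 + 2 = 20000000212  −1 ⇒ G_8=20000000211
G_8=20000000211  [base 10] 2·10^10 + 2·10^2 + 10 + 1  →[10↦11]→  2·11^11 + 2·11^2 + 11 + 1 = 570623341476  −1 ⇒ G_9=570623341475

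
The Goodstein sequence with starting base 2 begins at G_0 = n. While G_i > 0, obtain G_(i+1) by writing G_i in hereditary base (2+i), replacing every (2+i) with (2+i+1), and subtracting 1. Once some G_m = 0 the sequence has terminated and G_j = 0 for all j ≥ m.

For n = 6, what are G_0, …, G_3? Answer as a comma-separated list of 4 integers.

G_0 = 6. HB_2(6) = 2^2 + 2. Bump = 30. G_1 = 29.
G_1 = 29. HB_3(29) = 3^3 + 2. Bump = 258. G_2 = 257.
G_2 = 257. HB_4(257) = 4^4 + 1. Bump = 3126. G_3 = 3125.

6, 29, 257, 3125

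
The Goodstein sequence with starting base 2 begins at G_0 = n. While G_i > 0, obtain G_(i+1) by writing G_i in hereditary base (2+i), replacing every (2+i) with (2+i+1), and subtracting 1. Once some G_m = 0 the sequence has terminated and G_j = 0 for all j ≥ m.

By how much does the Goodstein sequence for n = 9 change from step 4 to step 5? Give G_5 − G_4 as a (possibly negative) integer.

2331083

i=0: 9 = 2^(2 + 1) + 1 (b=2); 2→3: 3^(3 + 1) + 1 = 82; 82−1 = 81
i=1: 81 = 3^(3 + 1) (b=3); 3→4: 4^(4 + 1) = 1024; 1024−1 = 1023
i=2: 1023 = 3·4^4 + 3·4^3 + 3·4^2 + 3·4 + 3 (b=4); 4→5: 3·5^5 + 3·5^3 + 3·5^2 + 3·5 + 3 = 9843; 9843−1 = 9842
i=3: 9842 = 3·5^5 + 3·5^3 + 3·5^2 + 3·5 + 2 (b=5); 5→6: 3·6^6 + 3·6^3 + 3·6^2 + 3·6 + 2 = 140744; 140744−1 = 140743
i=4: 140743 = 3·6^6 + 3·6^3 + 3·6^2 + 3·6 + 1 (b=6); 6→7: 3·7^7 + 3·7^3 + 3·7^2 + 3·7 + 1 = 2471827; 2471827−1 = 2471826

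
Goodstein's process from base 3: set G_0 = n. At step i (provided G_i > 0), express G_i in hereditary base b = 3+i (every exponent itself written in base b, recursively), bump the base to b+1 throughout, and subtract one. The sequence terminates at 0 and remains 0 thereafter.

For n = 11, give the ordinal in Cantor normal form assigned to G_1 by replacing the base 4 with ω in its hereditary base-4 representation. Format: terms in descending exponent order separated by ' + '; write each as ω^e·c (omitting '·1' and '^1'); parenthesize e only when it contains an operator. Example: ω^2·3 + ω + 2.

ω^2 + 1

(0) 11|_3 = 3^2 + 2 ↦ 4^2 + 2|_4 = 18 ⇒ 17
(1) 17|_4 = 4^2 + 1 ↦ 5^2 + 1|_5 = 26 ⇒ 25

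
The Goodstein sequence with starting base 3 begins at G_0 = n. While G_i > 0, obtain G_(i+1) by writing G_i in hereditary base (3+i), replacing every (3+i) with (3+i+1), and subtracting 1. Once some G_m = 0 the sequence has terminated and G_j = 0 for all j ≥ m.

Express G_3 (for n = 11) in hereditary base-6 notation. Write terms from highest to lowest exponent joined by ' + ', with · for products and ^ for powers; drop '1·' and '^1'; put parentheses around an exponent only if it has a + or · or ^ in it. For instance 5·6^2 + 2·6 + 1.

5·6 + 5

i=0: 11 = 3^2 + 2 (b=3); 3→4: 4^2 + 2 = 18; 18−1 = 17
i=1: 17 = 4^2 + 1 (b=4); 4→5: 5^2 + 1 = 26; 26−1 = 25
i=2: 25 = 5^2 (b=5); 5→6: 6^2 = 36; 36−1 = 35
i=3: 35 = 5·6 + 5 (b=6); 6→7: 5·7 + 5 = 40; 40−1 = 39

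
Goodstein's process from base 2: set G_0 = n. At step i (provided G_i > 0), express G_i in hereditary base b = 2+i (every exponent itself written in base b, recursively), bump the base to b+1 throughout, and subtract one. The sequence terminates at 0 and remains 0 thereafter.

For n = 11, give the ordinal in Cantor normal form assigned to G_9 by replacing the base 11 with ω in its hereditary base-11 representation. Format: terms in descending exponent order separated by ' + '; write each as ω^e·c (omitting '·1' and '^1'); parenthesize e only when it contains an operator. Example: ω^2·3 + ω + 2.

G_0=11  [base 2] 2^(2 + 1) + 2 + 1  →[2↦3]→  3^(3 + 1) + 3 + 1 = 85  −1 ⇒ G_1=84
G_1=84  [base 3] 3^(3 + 1) + 3  →[3↦4]→  4^(4 + 1) + 4 = 1028  −1 ⇒ G_2=1027
G_2=1027  [base 4] 4^(4 + 1) + 3  →[4↦5]→  5^(5 + 1) + 3 = 15628  −1 ⇒ G_3=15627
G_3=15627  [base 5] 5^(5 + 1) + 2  →[5↦6]→  6^(6 + 1) + 2 = 279938  −1 ⇒ G_4=279937
G_4=279937  [base 6] 6^(6 + 1) + 1  →[6↦7]→  7^(7 + 1) + 1 = 5764802  −1 ⇒ G_5=5764801
G_5=5764801  [base 7] 7^(7 + 1)  →[7↦8]→  8^(8 + 1) = 134217728  −1 ⇒ G_6=134217727
G_6=134217727  [base 8] 7·8^8 + 7·8^7 + 7·8^6 + 7·8^5 + 7·8^4 + 7·8^3 + 7·8^2 + 7·8 + 7  →[8↦9]→  7·9^9 + 7·9^7 + 7·9^6 + 7·9^5 + 7·9^4 + 7·9^3 + 7·9^2 + 7·9 + 7 = 2749609303  −1 ⇒ G_7=2749609302
G_7=2749609302  [base 9] 7·9^9 + 7·9^7 + 7·9^6 + 7·9^5 + 7·9^4 + 7·9^3 + 7·9^2 + 7·9 + 6  →[9↦10]→  7·10^10 + 7·10^7 + 7·10^6 + 7·10^5 + 7·10^4 + 7·10^3 + 7·10^2 + 7·10 + 6 = 70077777776  −1 ⇒ G_8=70077777775
G_8=70077777775  [base 10] 7·10^10 + 7·10^7 + 7·10^6 + 7·10^5 + 7·10^4 + 7·10^3 + 7·10^2 + 7·10 + 5  →[10↦11]→  7·11^11 + 7·11^7 + 7·11^6 + 7·11^5 + 7·11^4 + 7·11^3 + 7·11^2 + 7·11 + 5 = 1997331745491  −1 ⇒ G_9=1997331745490

ω^ω·7 + ω^7·7 + ω^6·7 + ω^5·7 + ω^4·7 + ω^3·7 + ω^2·7 + ω·7 + 4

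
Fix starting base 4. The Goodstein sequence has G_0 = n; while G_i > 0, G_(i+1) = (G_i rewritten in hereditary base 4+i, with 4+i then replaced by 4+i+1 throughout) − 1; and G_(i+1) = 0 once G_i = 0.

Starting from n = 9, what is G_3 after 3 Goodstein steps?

(0) 9|_4 = 2·4 + 1 ↦ 2·5 + 1|_5 = 11 ⇒ 10
(1) 10|_5 = 2·5 ↦ 2·6|_6 = 12 ⇒ 11
(2) 11|_6 = 6 + 5 ↦ 7 + 5|_7 = 12 ⇒ 11
(3) 11|_7 = 7 + 4 ↦ 8 + 4|_8 = 12 ⇒ 11

11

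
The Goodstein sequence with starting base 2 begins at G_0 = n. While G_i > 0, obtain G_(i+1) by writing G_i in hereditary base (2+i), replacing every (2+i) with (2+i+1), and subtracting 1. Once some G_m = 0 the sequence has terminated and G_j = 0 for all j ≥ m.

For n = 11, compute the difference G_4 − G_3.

264310

i=0: 11 = 2^(2 + 1) + 2 + 1 (b=2); 2→3: 3^(3 + 1) + 3 + 1 = 85; 85−1 = 84
i=1: 84 = 3^(3 + 1) + 3 (b=3); 3→4: 4^(4 + 1) + 4 = 1028; 1028−1 = 1027
i=2: 1027 = 4^(4 + 1) + 3 (b=4); 4→5: 5^(5 + 1) + 3 = 15628; 15628−1 = 15627
i=3: 15627 = 5^(5 + 1) + 2 (b=5); 5→6: 6^(6 + 1) + 2 = 279938; 279938−1 = 279937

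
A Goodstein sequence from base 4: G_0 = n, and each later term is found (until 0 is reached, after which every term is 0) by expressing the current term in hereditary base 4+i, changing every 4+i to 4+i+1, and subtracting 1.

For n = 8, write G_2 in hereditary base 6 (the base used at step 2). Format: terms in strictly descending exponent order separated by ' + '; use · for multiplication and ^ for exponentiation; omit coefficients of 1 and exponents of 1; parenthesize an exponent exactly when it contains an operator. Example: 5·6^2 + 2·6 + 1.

6 + 3

G_0=8  [base 4] 2·4  →[4↦5]→  2·5 = 10  −1 ⇒ G_1=9
G_1=9  [base 5] 5 + 4  →[5↦6]→  6 + 4 = 10  −1 ⇒ G_2=9
G_2=9  [base 6] 6 + 3  →[6↦7]→  7 + 3 = 10  −1 ⇒ G_3=9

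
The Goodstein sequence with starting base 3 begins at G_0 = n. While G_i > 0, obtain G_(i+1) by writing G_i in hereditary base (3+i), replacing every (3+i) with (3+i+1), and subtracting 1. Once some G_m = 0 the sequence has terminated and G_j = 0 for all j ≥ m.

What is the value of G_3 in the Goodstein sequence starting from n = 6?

7

(0) 6|_3 = 2·3 ↦ 2·4|_4 = 8 ⇒ 7
(1) 7|_4 = 4 + 3 ↦ 5 + 3|_5 = 8 ⇒ 7
(2) 7|_5 = 5 + 2 ↦ 6 + 2|_6 = 8 ⇒ 7
(3) 7|_6 = 6 + 1 ↦ 7 + 1|_7 = 8 ⇒ 7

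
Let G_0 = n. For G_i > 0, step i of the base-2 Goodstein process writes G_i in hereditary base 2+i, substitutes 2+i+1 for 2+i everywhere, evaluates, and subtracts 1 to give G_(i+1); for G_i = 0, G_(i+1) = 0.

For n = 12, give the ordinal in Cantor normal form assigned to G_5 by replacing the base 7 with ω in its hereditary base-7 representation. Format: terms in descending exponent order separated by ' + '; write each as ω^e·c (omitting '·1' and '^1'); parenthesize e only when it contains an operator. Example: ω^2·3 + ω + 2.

step 0: 12 = 2^(2 + 1) + 2^2; sub 3 for 2: 3^(3 + 1) + 3^3; = 108; G_1 = 108−1 = 107
step 1: 107 = 3^(3 + 1) + 2·3^2 + 2·3 + 2; sub 4 for 3: 4^(4 + 1) + 2·4^2 + 2·4 + 2; = 1066; G_2 = 1066−1 = 1065
step 2: 1065 = 4^(4 + 1) + 2·4^2 + 2·4 + 1; sub 5 for 4: 5^(5 + 1) + 2·5^2 + 2·5 + 1; = 15686; G_3 = 15686−1 = 15685
step 3: 15685 = 5^(5 + 1) + 2·5^2 + 2·5; sub 6 for 5: 6^(6 + 1) + 2·6^2 + 2·6; = 280020; G_4 = 280020−1 = 280019
step 4: 280019 = 6^(6 + 1) + 2·6^2 + 6 + 5; sub 7 for 6: 7^(7 + 1) + 2·7^2 + 7 + 5; = 5764911; G_5 = 5764911−1 = 5764910
step 5: 5764910 = 7^(7 + 1) + 2·7^2 + 7 + 4; sub 8 for 7: 8^(8 + 1) + 2·8^2 + 8 + 4; = 134217868; G_6 = 134217868−1 = 134217867

ω^(ω + 1) + ω^2·2 + ω + 4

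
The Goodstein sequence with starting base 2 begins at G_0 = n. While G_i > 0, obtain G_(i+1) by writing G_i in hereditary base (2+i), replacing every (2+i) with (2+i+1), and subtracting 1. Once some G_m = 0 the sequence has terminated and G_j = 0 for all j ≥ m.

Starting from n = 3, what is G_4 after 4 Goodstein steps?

1

step 0: 3 = 2 + 1; sub 3 for 2: 3 + 1; = 4; G_1 = 4−1 = 3
step 1: 3 = 3; sub 4 for 3: 4; = 4; G_2 = 4−1 = 3
step 2: 3 = 3; sub 5 for 4: 3; = 3; G_3 = 3−1 = 2
step 3: 2 = 2; sub 6 for 5: 2; = 2; G_4 = 2−1 = 1
step 4: 1 = 1; sub 7 for 6: 1; = 1; G_5 = 1−1 = 0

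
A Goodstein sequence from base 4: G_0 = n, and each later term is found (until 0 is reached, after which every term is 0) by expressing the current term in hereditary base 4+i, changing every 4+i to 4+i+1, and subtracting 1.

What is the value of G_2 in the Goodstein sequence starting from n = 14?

[0] 14 ≡ 3·4 + 2 (base 4). Lift 5: 17. −1: 16.
[1] 16 ≡ 3·5 + 1 (base 5). Lift 6: 19. −1: 18.
[2] 18 ≡ 3·6 (base 6). Lift 7: 21. −1: 20.

18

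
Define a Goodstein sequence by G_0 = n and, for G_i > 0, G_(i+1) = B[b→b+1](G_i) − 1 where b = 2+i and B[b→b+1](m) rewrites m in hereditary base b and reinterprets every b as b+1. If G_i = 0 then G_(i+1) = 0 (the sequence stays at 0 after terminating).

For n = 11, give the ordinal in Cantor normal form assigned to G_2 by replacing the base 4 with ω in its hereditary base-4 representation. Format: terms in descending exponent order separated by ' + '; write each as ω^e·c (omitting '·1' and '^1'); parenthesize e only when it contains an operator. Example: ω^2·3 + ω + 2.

G_0=11  [base 2] 2^(2 + 1) + 2 + 1  →[2↦3]→  3^(3 + 1) + 3 + 1 = 85  −1 ⇒ G_1=84
G_1=84  [base 3] 3^(3 + 1) + 3  →[3↦4]→  4^(4 + 1) + 4 = 1028  −1 ⇒ G_2=1027
G_2=1027  [base 4] 4^(4 + 1) + 3  →[4↦5]→  5^(5 + 1) + 3 = 15628  −1 ⇒ G_3=15627

ω^(ω + 1) + 3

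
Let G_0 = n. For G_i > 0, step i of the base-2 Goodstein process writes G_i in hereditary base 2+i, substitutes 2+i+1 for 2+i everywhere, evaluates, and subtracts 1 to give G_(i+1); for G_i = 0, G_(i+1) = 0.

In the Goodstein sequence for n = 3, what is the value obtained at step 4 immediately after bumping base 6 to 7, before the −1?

1

G_0=3  [base 2] 2 + 1  →[2↦3]→  3 + 1 = 4  −1 ⇒ G_1=3
G_1=3  [base 3] 3  →[3↦4]→  4 = 4  −1 ⇒ G_2=3
G_2=3  [base 4] 3  →[4↦5]→  3 = 3  −1 ⇒ G_3=2
G_3=2  [base 5] 2  →[5↦6]→  2 = 2  −1 ⇒ G_4=1
G_4=1  [base 6] 1  →[6↦7]→  1 = 1  −1 ⇒ G_5=0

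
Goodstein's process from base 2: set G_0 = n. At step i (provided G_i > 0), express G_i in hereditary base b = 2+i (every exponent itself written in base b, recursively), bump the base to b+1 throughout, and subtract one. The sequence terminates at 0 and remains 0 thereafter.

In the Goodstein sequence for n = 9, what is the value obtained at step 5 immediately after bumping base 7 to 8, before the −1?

i=0: 9 = 2^(2 + 1) + 1 (b=2); 2→3: 3^(3 + 1) + 1 = 82; 82−1 = 81
i=1: 81 = 3^(3 + 1) (b=3); 3→4: 4^(4 + 1) = 1024; 1024−1 = 1023
i=2: 1023 = 3·4^4 + 3·4^3 + 3·4^2 + 3·4 + 3 (b=4); 4→5: 3·5^5 + 3·5^3 + 3·5^2 + 3·5 + 3 = 9843; 9843−1 = 9842
i=3: 9842 = 3·5^5 + 3·5^3 + 3·5^2 + 3·5 + 2 (b=5); 5→6: 3·6^6 + 3·6^3 + 3·6^2 + 3·6 + 2 = 140744; 140744−1 = 140743
i=4: 140743 = 3·6^6 + 3·6^3 + 3·6^2 + 3·6 + 1 (b=6); 6→7: 3·7^7 + 3·7^3 + 3·7^2 + 3·7 + 1 = 2471827; 2471827−1 = 2471826
i=5: 2471826 = 3·7^7 + 3·7^3 + 3·7^2 + 3·7 (b=7); 7→8: 3·8^8 + 3·8^3 + 3·8^2 + 3·8 = 50333400; 50333400−1 = 50333399

50333400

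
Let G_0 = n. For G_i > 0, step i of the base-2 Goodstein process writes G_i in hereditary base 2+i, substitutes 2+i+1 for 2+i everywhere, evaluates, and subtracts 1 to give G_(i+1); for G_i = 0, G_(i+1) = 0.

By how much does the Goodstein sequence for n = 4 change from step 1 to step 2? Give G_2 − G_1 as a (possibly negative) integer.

15

base 2: 4 = 2^2; at 3: 3^3 = 27; next = 26
base 3: 26 = 2·3^2 + 2·3 + 2; at 4: 2·4^2 + 2·4 + 2 = 42; next = 41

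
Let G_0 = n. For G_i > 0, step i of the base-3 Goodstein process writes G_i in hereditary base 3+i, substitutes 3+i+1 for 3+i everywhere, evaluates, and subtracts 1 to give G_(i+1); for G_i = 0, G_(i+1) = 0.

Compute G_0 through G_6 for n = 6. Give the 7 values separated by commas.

step 0: 6 = 2·3; sub 4 for 3: 2·4; = 8; G_1 = 8−1 = 7
step 1: 7 = 4 + 3; sub 5 for 4: 5 + 3; = 8; G_2 = 8−1 = 7
step 2: 7 = 5 + 2; sub 6 for 5: 6 + 2; = 8; G_3 = 8−1 = 7
step 3: 7 = 6 + 1; sub 7 for 6: 7 + 1; = 8; G_4 = 8−1 = 7
step 4: 7 = 7; sub 8 for 7: 8; = 8; G_5 = 8−1 = 7
step 5: 7 = 7; sub 9 for 8: 7; = 7; G_6 = 7−1 = 6

6, 7, 7, 7, 7, 7, 6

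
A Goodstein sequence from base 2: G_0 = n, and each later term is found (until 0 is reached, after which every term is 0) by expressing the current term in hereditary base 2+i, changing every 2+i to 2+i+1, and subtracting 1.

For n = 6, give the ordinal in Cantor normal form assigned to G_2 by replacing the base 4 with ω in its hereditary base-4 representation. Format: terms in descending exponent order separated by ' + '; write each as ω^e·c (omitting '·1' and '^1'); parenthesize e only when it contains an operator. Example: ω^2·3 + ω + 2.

ω^ω + 1

G_0=6  [base 2] 2^2 + 2  →[2↦3]→  3^3 + 3 = 30  −1 ⇒ G_1=29
G_1=29  [base 3] 3^3 + 2  →[3↦4]→  4^4 + 2 = 258  −1 ⇒ G_2=257
G_2=257  [base 4] 4^4 + 1  →[4↦5]→  5^5 + 1 = 3126  −1 ⇒ G_3=3125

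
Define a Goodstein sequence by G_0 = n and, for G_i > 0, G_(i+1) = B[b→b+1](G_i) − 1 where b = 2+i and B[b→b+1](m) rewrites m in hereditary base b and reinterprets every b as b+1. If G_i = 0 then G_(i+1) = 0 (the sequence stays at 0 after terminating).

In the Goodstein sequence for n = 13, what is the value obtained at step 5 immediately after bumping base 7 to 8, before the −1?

134219480

base 2: 13 = 2^(2 + 1) + 2^2 + 1; at 3: 3^(3 + 1) + 3^3 + 1 = 109; next = 108
base 3: 108 = 3^(3 + 1) + 3^3; at 4: 4^(4 + 1) + 4^4 = 1280; next = 1279
base 4: 1279 = 4^(4 + 1) + 3·4^3 + 3·4^2 + 3·4 + 3; at 5: 5^(5 + 1) + 3·5^3 + 3·5^2 + 3·5 + 3 = 16093; next = 16092
base 5: 16092 = 5^(5 + 1) + 3·5^3 + 3·5^2 + 3·5 + 2; at 6: 6^(6 + 1) + 3·6^3 + 3·6^2 + 3·6 + 2 = 280712; next = 280711
base 6: 280711 = 6^(6 + 1) + 3·6^3 + 3·6^2 + 3·6 + 1; at 7: 7^(7 + 1) + 3·7^3 + 3·7^2 + 3·7 + 1 = 5765999; next = 5765998
base 7: 5765998 = 7^(7 + 1) + 3·7^3 + 3·7^2 + 3·7; at 8: 8^(8 + 1) + 3·8^3 + 3·8^2 + 3·8 = 134219480; next = 134219479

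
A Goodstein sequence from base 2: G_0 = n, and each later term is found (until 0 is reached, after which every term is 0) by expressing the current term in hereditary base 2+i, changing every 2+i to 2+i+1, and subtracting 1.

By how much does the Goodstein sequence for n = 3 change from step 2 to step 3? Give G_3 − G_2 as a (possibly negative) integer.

-1

G_0=3  [base 2] 2 + 1  →[2↦3]→  3 + 1 = 4  −1 ⇒ G_1=3
G_1=3  [base 3] 3  →[3↦4]→  4 = 4  −1 ⇒ G_2=3
G_2=3  [base 4] 3  →[4↦5]→  3 = 3  −1 ⇒ G_3=2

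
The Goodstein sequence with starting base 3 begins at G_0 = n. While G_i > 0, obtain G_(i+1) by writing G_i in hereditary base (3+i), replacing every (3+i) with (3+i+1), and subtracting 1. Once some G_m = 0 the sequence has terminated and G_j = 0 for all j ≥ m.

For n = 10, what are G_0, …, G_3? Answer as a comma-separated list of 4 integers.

base 3: 10 = 3^2 + 1; at 4: 4^2 + 1 = 17; next = 16
base 4: 16 = 4^2; at 5: 5^2 = 25; next = 24
base 5: 24 = 4·5 + 4; at 6: 4·6 + 4 = 28; next = 27

10, 16, 24, 27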